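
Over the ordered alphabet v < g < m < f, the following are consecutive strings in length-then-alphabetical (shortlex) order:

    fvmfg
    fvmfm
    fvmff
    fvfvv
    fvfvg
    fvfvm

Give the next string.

fvfvf

Find the rightmost character of fvfvm below f, bump it to the next letter, and reset everything to its right to v.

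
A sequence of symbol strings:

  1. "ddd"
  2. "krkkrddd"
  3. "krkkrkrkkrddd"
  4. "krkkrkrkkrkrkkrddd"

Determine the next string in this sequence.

krkkrkrkkrkrkkrkrkkrddd

Every step adds krkkr at the front: s(k+1) = krkkr·s(k).
One more step from krkkrkrkkrkrkkrddd gives the answer.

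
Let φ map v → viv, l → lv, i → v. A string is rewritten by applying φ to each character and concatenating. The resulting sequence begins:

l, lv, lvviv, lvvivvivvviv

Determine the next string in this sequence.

lvvivvivvvivvivvvivvivvivvviv

Apply φ to lvvivvivvviv symbol by symbol: l→lv, v→viv, v→viv, i→v, v→viv, v→viv, i→v, v→viv, v→viv, v→viv, i→v, v→viv; joined: lv viv viv v viv viv v viv viv viv v viv.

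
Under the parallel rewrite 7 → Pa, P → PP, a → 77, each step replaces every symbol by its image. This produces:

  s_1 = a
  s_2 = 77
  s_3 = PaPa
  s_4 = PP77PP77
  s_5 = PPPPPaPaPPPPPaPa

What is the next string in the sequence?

PPPPPPPPPP77PP77PPPPPPPPPP77PP77

Replace each of the 16 characters of PPPPPaPaPPPPPaPa in place — PP PP PP PP PP 77 PP 77 PP PP PP PP PP 77 PP 77 — and concatenate.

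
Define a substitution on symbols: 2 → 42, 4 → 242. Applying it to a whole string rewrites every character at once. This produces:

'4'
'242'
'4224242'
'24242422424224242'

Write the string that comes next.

Rewriting the 17 symbols of 24242422424224242 one by one yields 42 242 42 242 42 242 42 42 242 42 242 42 42 242 42 242 42; concatenated:

42242422424224242422424224242422424224242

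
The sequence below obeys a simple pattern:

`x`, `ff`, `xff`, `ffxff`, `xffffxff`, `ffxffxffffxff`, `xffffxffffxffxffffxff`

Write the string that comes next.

ffxffxffffxffxffffxffffxffxffffxff

This is a Fibonacci-style word recurrence s(k) = s(k−2)·s(k−1): e.g. x·ff = xff.
The next term joins ffxffxffffxff and xffffxffffxffxffffxff.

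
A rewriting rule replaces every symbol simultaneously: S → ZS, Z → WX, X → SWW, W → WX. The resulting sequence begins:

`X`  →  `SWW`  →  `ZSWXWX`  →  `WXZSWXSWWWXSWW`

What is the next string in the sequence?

Rewriting the 14 symbols of WXZSWXSWWWXSWW one by one yields WX SWW WX ZS WX SWW ZS WX WX WX SWW ZS WX WX; concatenated:

WXSWWWXZSWXSWWZSWXWXWXSWWZSWXWX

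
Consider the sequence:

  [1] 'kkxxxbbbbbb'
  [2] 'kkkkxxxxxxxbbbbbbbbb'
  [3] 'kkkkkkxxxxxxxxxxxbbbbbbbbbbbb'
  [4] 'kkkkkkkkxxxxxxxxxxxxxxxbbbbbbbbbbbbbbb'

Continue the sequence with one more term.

The n-th term is 2n k's then 4n-1 x's then 3n+3 b's (n = 1, 2, …).
For the next term, n = 5, so the run lengths are 10, 19, 18.

kkkkkkkkkkxxxxxxxxxxxxxxxxxxxbbbbbbbbbbbbbbbbbb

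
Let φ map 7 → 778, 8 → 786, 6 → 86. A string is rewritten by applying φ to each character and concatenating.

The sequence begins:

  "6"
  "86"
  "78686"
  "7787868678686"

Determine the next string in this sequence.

77877878677878686786867787868678686

Applying the rule to each of the 13 symbols of 7787868678686 gives the pieces 778 778 786 778 786 86 786 86 778 786 86 786 86, which concatenate to the answer.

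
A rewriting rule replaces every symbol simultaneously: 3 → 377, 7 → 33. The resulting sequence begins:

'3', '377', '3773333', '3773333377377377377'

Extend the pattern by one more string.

Rewriting the 19 symbols of 3773333377377377377 one by one yields 377 33 33 377 377 377 377 377 33 33 377 33 33 377 33 33 377 33 33; concatenated:

37733333773773773773773333377333337733333773333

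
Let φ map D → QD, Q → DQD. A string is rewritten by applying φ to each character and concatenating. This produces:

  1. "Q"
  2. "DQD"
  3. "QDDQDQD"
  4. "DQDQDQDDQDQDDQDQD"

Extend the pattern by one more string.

Applying the rule to each of the 17 symbols of DQDQDQDDQDQDDQDQD gives the pieces QD DQD QD DQD QD DQD QD QD DQD QD DQD QD QD DQD QD DQD QD, which concatenate to the answer.

QDDQDQDDQDQDDQDQDQDDQDQDDQDQDQDDQDQDDQDQD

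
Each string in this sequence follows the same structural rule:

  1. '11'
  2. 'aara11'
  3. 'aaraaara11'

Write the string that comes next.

The strings grow by a fixed prefix aara each time.
Applying this once more to aaraaara11:

aaraaaraaara11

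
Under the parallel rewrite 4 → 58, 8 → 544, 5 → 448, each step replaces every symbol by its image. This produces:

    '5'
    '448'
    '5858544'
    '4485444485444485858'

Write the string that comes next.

φ(4485444485444485858) expands symbol-by-symbol to 58 58 544 448 58 58 58 58 544 448 58 58 58 58 544 448 544 448 544; joining the 19 pieces gives the next term.

58585444485858585854444858585858544448544448544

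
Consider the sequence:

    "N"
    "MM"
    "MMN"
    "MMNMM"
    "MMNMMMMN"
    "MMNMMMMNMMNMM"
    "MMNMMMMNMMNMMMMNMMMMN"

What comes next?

Each term (from the third on) is the previous term followed by the one before it: term 3 = MM·N = MMN.
So term 8 is MMNMMMMNMMNMMMMNMMMMN·MMNMMMMNMMNMM.

MMNMMMMNMMNMMMMNMMMMNMMNMMMMNMMNMM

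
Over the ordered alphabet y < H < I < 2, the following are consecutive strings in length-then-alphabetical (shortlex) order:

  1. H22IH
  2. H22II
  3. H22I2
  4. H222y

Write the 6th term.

Advancing 2 positions from H222y through H222y → H222H reaches term 6.

H222I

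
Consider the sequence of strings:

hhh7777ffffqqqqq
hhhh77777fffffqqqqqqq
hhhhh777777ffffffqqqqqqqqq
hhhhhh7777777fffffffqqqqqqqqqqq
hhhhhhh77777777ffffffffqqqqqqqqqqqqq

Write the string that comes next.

The n-th term is n+1 h's then n+2 7's then n+2 f's then 2n+1 q's, where the shown terms are n = 2, 3, 4, 5, 6.
At n = 7 the blocks have lengths 8, 9, 9, 15.

hhhhhhhh777777777fffffffffqqqqqqqqqqqqqqq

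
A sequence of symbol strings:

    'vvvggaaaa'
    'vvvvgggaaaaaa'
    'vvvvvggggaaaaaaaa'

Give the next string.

vvvvvvgggggaaaaaaaaaa

The n-th term is n+1 v's then n g's then 2n a's, where the shown terms are n = 2, 3, 4.
At n = 5 the blocks have lengths 6, 5, 10.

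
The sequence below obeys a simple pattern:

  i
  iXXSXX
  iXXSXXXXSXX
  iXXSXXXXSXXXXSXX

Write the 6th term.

iXXSXXXXSXXXXSXXXXSXXXXSXX

Every step adds XXSXX to the end: s(k+1) = s(k)·XXSXX.
From iXXSXXXXSXXXXSXX, 2 further steps: iXXSXXXXSXXXXSXX → iXXSXXXXSXXXXSXXXXSXX → (answer).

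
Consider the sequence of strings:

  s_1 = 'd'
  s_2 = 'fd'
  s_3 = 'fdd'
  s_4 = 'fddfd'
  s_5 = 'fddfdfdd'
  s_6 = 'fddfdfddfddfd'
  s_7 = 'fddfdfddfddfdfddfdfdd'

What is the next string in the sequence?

This is a Fibonacci-style word recurrence s(k) = s(k−1)·s(k−2): e.g. fd·d = fdd.
Continuing: fddfdfddfddfdfddfdfdd · fddfdfddfddfd gives term 8.

fddfdfddfddfdfddfdfddfddfdfddfddfd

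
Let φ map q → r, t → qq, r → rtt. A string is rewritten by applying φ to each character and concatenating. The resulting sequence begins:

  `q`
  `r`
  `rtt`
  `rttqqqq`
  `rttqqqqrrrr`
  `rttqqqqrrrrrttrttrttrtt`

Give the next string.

rttqqqqrrrrrttrttrttrttrttqqqqrttqqqqrttqqqqrttqqqq

Applying the rule to each of the 23 symbols of rttqqqqrrrrrttrttrttrtt gives the pieces rtt qq qq r r r r rtt rtt rtt rtt rtt qq qq rtt qq qq rtt qq qq rtt qq qq, which concatenate to the answer.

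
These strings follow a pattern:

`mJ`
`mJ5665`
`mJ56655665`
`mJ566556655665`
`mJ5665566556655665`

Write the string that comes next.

The strings grow by a fixed suffix 5665 each time.
So the next term is mJ5665566556655665·5665.

mJ56655665566556655665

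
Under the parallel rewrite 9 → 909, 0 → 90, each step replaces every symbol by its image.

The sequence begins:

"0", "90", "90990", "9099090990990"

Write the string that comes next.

Applying the rule to each of the 13 symbols of 9099090990990 gives the pieces 909 90 909 909 90 909 90 909 909 90 909 909 90, which concatenate to the answer.

9099090990990909909099099090990990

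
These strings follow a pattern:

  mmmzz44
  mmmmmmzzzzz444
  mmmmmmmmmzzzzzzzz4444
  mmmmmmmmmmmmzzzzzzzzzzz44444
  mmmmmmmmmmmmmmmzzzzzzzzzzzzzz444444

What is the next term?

Each string has the form m^{3n} z^{3n-1} 4^{n+1} (n = 1, 2, …).
At n = 6 the blocks have lengths 18, 17, 7.

mmmmmmmmmmmmmmmmmmzzzzzzzzzzzzzzzzz4444444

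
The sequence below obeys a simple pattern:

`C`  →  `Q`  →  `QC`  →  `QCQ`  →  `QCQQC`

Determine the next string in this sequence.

QCQQCQCQ

Each term (from the third on) is the previous term followed by the one before it: term 3 = Q·C = QC.
So term 6 is QCQQC·QCQ.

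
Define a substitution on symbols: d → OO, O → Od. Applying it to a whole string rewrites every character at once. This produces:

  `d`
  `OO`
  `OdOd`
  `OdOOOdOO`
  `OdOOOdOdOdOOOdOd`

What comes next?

OdOOOdOdOdOOOdOOOdOOOdOdOdOOOdOO

Applying the rule to each of the 16 symbols of OdOOOdOdOdOOOdOd gives the pieces Od OO Od Od Od OO Od OO Od OO Od Od Od OO Od OO, which concatenate to the answer.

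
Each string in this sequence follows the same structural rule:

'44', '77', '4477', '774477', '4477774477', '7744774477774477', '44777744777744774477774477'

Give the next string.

774477447777447744777744777744774477774477

Each term (from the third on) is the two preceding terms concatenated in order: term 3 = 44·77 = 4477.
Continuing: 7744774477774477 · 44777744777744774477774477 gives term 8.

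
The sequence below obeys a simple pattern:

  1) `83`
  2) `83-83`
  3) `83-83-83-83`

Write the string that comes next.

83-83-83-83-83-83-83-83

s(k+1) = s(k)·-·s(k) — each term doubles the last with '-' between the halves.
So the next term is two copies of 83-83-83-83 with '-' between the halves.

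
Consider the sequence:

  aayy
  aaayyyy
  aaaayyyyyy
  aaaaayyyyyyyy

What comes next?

The n-th term is n+1 a's then 2n y's (n = 1, 2, …).
For the next term, n = 5, so the run lengths are 6, 10.

aaaaaayyyyyyyyyy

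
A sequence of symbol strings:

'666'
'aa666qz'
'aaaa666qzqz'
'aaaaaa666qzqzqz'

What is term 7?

Each term wraps the previous one in aa on the left and qz on the right.
From aaaaaa666qzqzqz, 3 further steps: aaaaaa666qzqzqz → aaaaaaaa666qzqzqzqz → aaaaaaaaaa666qzqzqzqzqz → (answer).

aaaaaaaaaaaa666qzqzqzqzqzqz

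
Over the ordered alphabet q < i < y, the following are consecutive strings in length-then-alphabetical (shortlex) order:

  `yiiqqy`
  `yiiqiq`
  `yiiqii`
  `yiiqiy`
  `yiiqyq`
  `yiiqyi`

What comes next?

Find the rightmost character of yiiqyi below y, bump it to the next letter, and reset everything to its right to q.

yiiqyy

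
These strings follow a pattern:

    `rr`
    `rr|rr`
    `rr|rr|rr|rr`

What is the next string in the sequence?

Every step duplicates the string with '|' between the halves.
Doubling rr|rr|rr|rr with '|' between the halves:

rr|rr|rr|rr|rr|rr|rr|rr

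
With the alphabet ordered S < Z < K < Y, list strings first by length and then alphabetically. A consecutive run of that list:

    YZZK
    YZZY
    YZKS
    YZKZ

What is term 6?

Stepping forward 2 times from YZKZ: YZKZ → YZKK, then the target.

YZKY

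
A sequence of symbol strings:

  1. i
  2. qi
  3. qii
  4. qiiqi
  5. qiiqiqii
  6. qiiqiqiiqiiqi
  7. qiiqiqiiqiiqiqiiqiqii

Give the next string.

This is a Fibonacci-style word recurrence s(k) = s(k−1)·s(k−2): e.g. qi·i = qii.
Continuing: qiiqiqiiqiiqiqiiqiqii · qiiqiqiiqiiqi gives term 8.

qiiqiqiiqiiqiqiiqiqiiqiiqiqiiqiiqi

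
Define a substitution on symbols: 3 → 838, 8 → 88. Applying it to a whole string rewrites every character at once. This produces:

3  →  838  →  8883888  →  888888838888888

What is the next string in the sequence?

8888888888888883888888888888888

φ(888888838888888) expands symbol-by-symbol to 88 88 88 88 88 88 88 838 88 88 88 88 88 88 88; joining the 15 pieces gives the next term.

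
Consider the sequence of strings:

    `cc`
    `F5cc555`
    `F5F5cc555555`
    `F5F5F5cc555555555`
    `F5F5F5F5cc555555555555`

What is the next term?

F5F5F5F5F5cc555555555555555

Every step adds F5 to the front and 555 to the end of the previous string.
One more step from F5F5F5F5cc555555555555 gives the answer.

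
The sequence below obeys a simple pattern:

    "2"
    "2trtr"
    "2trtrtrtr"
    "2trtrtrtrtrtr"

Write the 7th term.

Each term is the previous one with trtr appended.
From 2trtrtrtrtrtr, 3 further steps: 2trtrtrtrtrtr → 2trtrtrtrtrtrtrtr → 2trtrtrtrtrtrtrtrtrtr → (answer).

2trtrtrtrtrtrtrtrtrtrtrtr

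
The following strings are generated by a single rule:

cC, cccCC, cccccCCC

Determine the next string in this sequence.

Term n consists of 2n-1 c's, followed by n C's (n = 1, 2, …).
Setting n = 4 gives 7, 4 characters in each block.

cccccccCCCC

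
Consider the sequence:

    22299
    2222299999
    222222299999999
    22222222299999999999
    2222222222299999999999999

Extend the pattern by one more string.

Term n consists of 2n+1 2's, followed by 3n-1 9's (n = 1, 2, …).
For the next term, n = 6, so the run lengths are 13, 17.

222222222222299999999999999999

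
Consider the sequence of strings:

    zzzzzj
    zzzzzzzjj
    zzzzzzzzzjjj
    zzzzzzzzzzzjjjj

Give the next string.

Term n consists of 2n+1 z's, followed by n-1 j's, where the shown terms are n = 2, 3, 4, 5.
Setting n = 6 gives 13, 5 characters in each block.

zzzzzzzzzzzzzjjjjj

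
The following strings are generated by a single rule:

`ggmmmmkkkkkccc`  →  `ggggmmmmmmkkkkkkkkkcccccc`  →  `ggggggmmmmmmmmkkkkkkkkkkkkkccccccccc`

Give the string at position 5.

The n-th term is 2n g's then 2n+2 m's then 4n+1 k's then 3n c's (n = 1, 2, …).
Setting n = 5 gives 10, 12, 21, 15 characters in each block.

ggggggggggmmmmmmmmmmmmkkkkkkkkkkkkkkkkkkkkkccccccccccccccc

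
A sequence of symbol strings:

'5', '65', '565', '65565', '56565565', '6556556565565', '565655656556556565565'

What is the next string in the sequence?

6556556565565565655656556556565565

From term 3 onward, concatenate the second-to-last term with the last: 5·65 = 565, 65·565 = 65565, …
The next term joins 6556556565565 and 565655656556556565565.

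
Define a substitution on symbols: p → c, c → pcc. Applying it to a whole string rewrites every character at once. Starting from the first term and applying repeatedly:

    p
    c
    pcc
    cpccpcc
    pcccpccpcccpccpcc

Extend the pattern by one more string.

φ(pcccpccpcccpccpcc) expands symbol-by-symbol to c pcc pcc pcc c pcc pcc c pcc pcc pcc c pcc pcc c pcc pcc; joining the 17 pieces gives the next term.

cpccpccpcccpccpcccpccpccpcccpccpcccpccpcc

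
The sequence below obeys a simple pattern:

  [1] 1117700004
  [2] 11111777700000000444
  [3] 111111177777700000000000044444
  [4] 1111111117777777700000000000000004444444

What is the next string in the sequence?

The n-th term is 2n+1 1's then 2n 7's then 4n 0's then 2n-1 4's (n = 1, 2, …).
At n = 5 the blocks have lengths 11, 10, 20, 9.

11111111111777777777700000000000000000000444444444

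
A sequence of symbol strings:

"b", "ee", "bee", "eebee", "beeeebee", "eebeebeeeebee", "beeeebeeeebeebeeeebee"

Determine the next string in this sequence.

This is a Fibonacci-style word recurrence s(k) = s(k−2)·s(k−1): e.g. b·ee = bee.
The next term joins eebeebeeeebee and beeeebeeeebeebeeeebee.

eebeebeeeebeebeeeebeeeebeebeeeebee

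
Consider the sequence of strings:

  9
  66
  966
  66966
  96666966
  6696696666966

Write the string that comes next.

966669666696696666966

From term 3 onward, concatenate the second-to-last term with the last: 9·66 = 966, 66·966 = 66966, …
So term 7 is 96666966·6696696666966.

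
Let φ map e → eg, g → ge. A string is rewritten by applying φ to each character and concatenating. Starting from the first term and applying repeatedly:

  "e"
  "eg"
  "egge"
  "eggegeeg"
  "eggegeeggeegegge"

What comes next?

Rewriting the 16 symbols of eggegeeggeegegge one by one yields eg ge ge eg ge eg eg ge ge eg eg ge eg ge ge eg; concatenated:

eggegeeggeegeggegeegeggeeggegeeg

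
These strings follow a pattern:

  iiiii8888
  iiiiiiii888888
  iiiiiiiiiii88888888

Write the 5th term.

Reading off run lengths: i runs 5, 8, 11; 8 runs 4, 6, 8 — each is linear in n (n = 1, 2, …).
At n = 5 the blocks have lengths 17, 12.

iiiiiiiiiiiiiiiii888888888888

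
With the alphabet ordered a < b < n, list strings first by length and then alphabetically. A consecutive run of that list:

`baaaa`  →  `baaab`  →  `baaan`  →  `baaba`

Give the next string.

baabb

Find the rightmost character of baaba below n, bump it to the next letter, and reset everything to its right to a.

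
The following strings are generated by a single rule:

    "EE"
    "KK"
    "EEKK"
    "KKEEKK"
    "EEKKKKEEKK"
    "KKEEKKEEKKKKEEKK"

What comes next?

EEKKKKEEKKKKEEKKEEKKKKEEKK

Each term (from the third on) is the two preceding terms concatenated in order: term 3 = EE·KK = EEKK.
The next term joins EEKKKKEEKK and KKEEKKEEKKKKEEKK.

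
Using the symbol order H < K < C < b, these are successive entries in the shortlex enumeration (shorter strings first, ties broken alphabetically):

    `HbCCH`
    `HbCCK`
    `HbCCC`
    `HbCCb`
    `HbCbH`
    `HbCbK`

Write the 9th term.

HbbHH

Stepping forward 3 times from HbCbK: HbCbK → HbCbC → HbCbb, then the target.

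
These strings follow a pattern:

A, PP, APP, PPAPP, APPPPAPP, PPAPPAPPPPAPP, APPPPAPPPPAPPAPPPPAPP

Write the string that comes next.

From term 3 onward, concatenate the second-to-last term with the last: A·PP = APP, PP·APP = PPAPP, …
Continuing: PPAPPAPPPPAPP · APPPPAPPPPAPPAPPPPAPP gives term 8.

PPAPPAPPPPAPPAPPPPAPPPPAPPAPPPPAPP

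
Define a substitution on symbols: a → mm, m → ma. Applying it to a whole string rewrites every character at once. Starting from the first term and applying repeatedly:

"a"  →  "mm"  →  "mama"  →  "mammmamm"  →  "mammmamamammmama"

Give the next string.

Applying the rule to each of the 16 symbols of mammmamamammmama gives the pieces ma mm ma ma ma mm ma mm ma mm ma ma ma mm ma mm, which concatenate to the answer.

mammmamamammmammmammmamamammmamm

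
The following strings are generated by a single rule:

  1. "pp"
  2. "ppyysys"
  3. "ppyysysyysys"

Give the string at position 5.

Each term is the previous one with yysys appended.
From ppyysysyysys, 2 further steps: ppyysysyysys → ppyysysyysysyysys → (answer).

ppyysysyysysyysysyysys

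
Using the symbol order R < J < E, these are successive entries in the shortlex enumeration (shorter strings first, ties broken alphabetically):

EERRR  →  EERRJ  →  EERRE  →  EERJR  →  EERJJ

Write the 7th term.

Stepping forward 2 times from EERJJ: EERJJ → EERJE, then the target.

EERER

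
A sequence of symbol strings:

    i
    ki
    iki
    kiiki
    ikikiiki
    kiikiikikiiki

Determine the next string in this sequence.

ikikiikikiikiikikiiki

This is a Fibonacci-style word recurrence s(k) = s(k−2)·s(k−1): e.g. i·ki = iki.
So term 7 is ikikiiki·kiikiikikiiki.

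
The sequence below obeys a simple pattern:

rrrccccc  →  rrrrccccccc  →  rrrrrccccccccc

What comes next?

rrrrrrccccccccccc

Term n consists of n+1 r's, followed by 2n+1 c's, where the shown terms are n = 2, 3, 4.
Setting n = 5 gives 6, 11 characters in each block.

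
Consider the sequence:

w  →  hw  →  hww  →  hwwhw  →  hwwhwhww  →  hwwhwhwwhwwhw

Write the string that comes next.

hwwhwhwwhwwhwhwwhwhww

This is a Fibonacci-style word recurrence s(k) = s(k−1)·s(k−2): e.g. hw·w = hww.
The next term joins hwwhwhwwhwwhw and hwwhwhww.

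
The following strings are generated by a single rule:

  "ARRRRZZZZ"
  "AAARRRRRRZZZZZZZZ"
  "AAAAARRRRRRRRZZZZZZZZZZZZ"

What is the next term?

AAAAAAARRRRRRRRRRZZZZZZZZZZZZZZZZ

Term n consists of 2n-1 A's, followed by 2n+2 R's, followed by 4n Z's (n = 1, 2, …).
At n = 4 the blocks have lengths 7, 10, 16.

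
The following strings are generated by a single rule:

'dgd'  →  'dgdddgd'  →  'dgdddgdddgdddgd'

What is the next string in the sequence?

Every step duplicates the string with 'd' between the halves.
Doubling dgdddgdddgdddgd with 'd' between the halves:

dgdddgdddgdddgdddgdddgdddgdddgd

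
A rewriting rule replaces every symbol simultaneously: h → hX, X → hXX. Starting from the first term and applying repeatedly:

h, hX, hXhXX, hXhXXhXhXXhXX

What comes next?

hXhXXhXhXXhXXhXhXXhXhXXhXXhXhXXhXX

Replace each of the 13 characters of hXhXXhXhXXhXX in place — hX hXX hX hXX hXX hX hXX hX hXX hXX hX hXX hXX — and concatenate.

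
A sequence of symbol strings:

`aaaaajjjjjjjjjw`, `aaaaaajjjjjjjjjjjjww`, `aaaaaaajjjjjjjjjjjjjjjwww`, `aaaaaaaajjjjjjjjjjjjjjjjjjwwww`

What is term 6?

aaaaaaaaaajjjjjjjjjjjjjjjjjjjjjjjjwwwwww

Term n consists of n+2 a's, followed by 3n j's, followed by n-2 w's, where the shown terms are n = 3, 4, 5, 6.
Setting n = 8 gives 10, 24, 6 characters in each block.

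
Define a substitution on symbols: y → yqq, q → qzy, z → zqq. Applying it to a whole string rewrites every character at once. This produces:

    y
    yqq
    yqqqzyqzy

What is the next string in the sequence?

Apply φ to yqqqzyqzy symbol by symbol: y→yqq, q→qzy, q→qzy, q→qzy, z→zqq, y→yqq, q→qzy, z→zqq, y→yqq; joined: yqq qzy qzy qzy zqq yqq qzy zqq yqq.

yqqqzyqzyqzyzqqyqqqzyzqqyqq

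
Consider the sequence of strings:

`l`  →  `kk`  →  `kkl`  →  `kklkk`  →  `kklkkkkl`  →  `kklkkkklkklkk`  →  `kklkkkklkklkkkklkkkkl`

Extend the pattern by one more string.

This is a Fibonacci-style word recurrence s(k) = s(k−1)·s(k−2): e.g. kk·l = kkl.
The next term joins kklkkkklkklkkkklkkkkl and kklkkkklkklkk.

kklkkkklkklkkkklkkkklkklkkkklkklkk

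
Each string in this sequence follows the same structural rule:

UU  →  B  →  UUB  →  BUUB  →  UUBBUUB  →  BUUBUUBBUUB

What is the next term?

UUBBUUBBUUBUUBBUUB

Each term (from the third on) is the two preceding terms concatenated in order: term 3 = UU·B = UUB.
Continuing: UUBBUUB · BUUBUUBBUUB gives term 7.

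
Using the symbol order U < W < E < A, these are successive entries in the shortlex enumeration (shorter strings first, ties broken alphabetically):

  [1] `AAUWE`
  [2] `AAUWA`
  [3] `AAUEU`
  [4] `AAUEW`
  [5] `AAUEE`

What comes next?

AAUEA

Treat AAUEE as a base-4 numeral over the given alphabet and add one, carrying through any trailing A's.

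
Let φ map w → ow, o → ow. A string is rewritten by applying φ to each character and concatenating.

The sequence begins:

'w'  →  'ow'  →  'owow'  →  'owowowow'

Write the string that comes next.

Rewriting each symbol of owowowow: o→ow, w→ow, o→ow, w→ow, o→ow, w→ow, o→ow, w→ow, which concatenates to ow ow ow ow ow ow ow ow.

owowowowowowowow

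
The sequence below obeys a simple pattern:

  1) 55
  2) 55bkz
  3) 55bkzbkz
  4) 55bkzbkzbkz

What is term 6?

The strings grow by a fixed suffix bkz each time.
From 55bkzbkzbkz, 2 further steps: 55bkzbkzbkz → 55bkzbkzbkzbkz → (answer).

55bkzbkzbkzbkzbkz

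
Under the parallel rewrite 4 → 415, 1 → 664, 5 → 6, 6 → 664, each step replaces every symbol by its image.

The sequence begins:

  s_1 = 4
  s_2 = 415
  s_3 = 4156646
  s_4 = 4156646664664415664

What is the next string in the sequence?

41566466646644156646646644156646644154156646664664415

Applying the rule to each of the 19 symbols of 4156646664664415664 gives the pieces 415 664 6 664 664 415 664 664 664 415 664 664 415 415 664 6 664 664 415, which concatenate to the answer.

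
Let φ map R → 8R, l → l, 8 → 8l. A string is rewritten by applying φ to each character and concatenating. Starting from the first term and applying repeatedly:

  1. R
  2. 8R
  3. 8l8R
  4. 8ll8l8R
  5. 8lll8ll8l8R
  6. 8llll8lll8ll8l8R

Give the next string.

8lllll8llll8lll8ll8l8R

Applying the rule to each of the 16 symbols of 8llll8lll8ll8l8R gives the pieces 8l l l l l 8l l l l 8l l l 8l l 8l 8R, which concatenate to the answer.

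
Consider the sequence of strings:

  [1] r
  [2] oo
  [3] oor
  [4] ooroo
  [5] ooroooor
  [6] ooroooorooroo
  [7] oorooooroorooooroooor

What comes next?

This is a Fibonacci-style word recurrence s(k) = s(k−1)·s(k−2): e.g. oo·r = oor.
Continuing: oorooooroorooooroooor · ooroooorooroo gives term 8.

oorooooroorooooroooorooroooorooroo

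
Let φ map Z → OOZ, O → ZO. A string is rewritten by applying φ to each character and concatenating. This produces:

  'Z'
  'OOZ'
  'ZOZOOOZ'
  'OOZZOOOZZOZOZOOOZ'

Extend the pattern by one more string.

Replace each of the 17 characters of OOZZOOOZZOZOZOOOZ in place — ZO ZO OOZ OOZ ZO ZO ZO OOZ OOZ ZO OOZ ZO OOZ ZO ZO ZO OOZ — and concatenate.

ZOZOOOZOOZZOZOZOOOZOOZZOOOZZOOOZZOZOZOOOZ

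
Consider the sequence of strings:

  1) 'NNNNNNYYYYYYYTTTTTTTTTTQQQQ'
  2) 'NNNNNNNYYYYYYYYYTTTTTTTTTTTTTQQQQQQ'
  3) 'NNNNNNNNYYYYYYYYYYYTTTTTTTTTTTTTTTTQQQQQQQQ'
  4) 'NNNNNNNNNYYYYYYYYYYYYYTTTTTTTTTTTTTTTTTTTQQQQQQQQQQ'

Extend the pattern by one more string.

NNNNNNNNNNYYYYYYYYYYYYYYYTTTTTTTTTTTTTTTTTTTTTTQQQQQQQQQQQQ

Term n consists of n+3 N's, followed by 2n+1 Y's, followed by 3n+1 T's, followed by 2n-2 Q's, where the shown terms are n = 3, 4, 5, 6.
At n = 7 the blocks have lengths 10, 15, 22, 12.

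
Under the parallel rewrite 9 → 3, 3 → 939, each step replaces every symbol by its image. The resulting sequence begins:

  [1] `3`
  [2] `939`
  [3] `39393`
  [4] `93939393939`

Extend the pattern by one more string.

393939393939393939393

Apply φ to 93939393939 symbol by symbol: 9→3, 3→939, 9→3, 3→939, 9→3, 3→939, 9→3, 3→939, 9→3, 3→939, 9→3; joined: 3 939 3 939 3 939 3 939 3 939 3.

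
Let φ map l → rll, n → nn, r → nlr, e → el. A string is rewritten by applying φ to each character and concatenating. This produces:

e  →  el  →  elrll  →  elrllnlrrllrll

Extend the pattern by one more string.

Applying the rule to each of the 14 symbols of elrllnlrrllrll gives the pieces el rll nlr rll rll nn rll nlr nlr rll rll nlr rll rll, which concatenate to the answer.

elrllnlrrllrllnnrllnlrnlrrllrllnlrrllrll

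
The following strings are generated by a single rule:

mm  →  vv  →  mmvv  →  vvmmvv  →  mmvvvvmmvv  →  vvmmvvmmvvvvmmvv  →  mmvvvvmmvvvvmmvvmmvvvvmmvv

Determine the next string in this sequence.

vvmmvvmmvvvvmmvvmmvvvvmmvvvvmmvvmmvvvvmmvv

Each term (from the third on) is the two preceding terms concatenated in order: term 3 = mm·vv = mmvv.
So term 8 is vvmmvvmmvvvvmmvv·mmvvvvmmvvvvmmvvmmvvvvmmvv.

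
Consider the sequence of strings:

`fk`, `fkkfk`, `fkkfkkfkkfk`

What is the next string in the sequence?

Each string is two copies of the previous one joined by 'k'.
So the next term is two copies of fkkfkkfkkfk with 'k' between the halves.

fkkfkkfkkfkkfkkfkkfkkfk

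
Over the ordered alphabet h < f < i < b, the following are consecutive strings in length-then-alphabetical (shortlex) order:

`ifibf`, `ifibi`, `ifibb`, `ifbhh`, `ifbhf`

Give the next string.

The successor of ifbhf increments the rightmost position that isn't already b and resets every position after it to h.

ifbhi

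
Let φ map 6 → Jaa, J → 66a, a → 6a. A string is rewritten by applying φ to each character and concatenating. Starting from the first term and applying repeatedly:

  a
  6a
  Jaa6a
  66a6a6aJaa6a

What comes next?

JaaJaa6aJaa6aJaa6a66a6a6aJaa6a

Rewriting each symbol of 66a6a6aJaa6a: 6→Jaa, 6→Jaa, a→6a, 6→Jaa, a→6a, 6→Jaa, a→6a, J→66a, a→6a, a→6a, 6→Jaa, a→6a, which concatenates to Jaa Jaa 6a Jaa 6a Jaa 6a 66a 6a 6a Jaa 6a.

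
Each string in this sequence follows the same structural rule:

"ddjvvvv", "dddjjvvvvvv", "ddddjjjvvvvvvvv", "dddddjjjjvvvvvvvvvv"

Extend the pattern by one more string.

ddddddjjjjjvvvvvvvvvvvv

Each string has the form d^{n} j^{n-1} v^{2n}, where the shown terms are n = 2, 3, 4, 5.
At n = 6 the blocks have lengths 6, 5, 12.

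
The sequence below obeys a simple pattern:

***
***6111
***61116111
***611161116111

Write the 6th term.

The strings grow by a fixed suffix 6111 each time.
From ***611161116111, 2 further steps: ***611161116111 → ***6111611161116111 → (answer).

***61116111611161116111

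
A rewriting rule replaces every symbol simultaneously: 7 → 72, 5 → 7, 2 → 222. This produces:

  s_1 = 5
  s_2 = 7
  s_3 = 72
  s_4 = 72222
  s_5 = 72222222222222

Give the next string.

Replace each of the 14 characters of 72222222222222 in place — 72 222 222 222 222 222 222 222 222 222 222 222 222 222 — and concatenate.

72222222222222222222222222222222222222222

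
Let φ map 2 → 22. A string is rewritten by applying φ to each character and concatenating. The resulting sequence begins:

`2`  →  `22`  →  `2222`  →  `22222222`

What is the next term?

2222222222222222

Expanding 22222222: 2→22, 2→22, 2→22, 2→22, 2→22, 2→22, 2→22, 2→22. Concatenated: 22 22 22 22 22 22 22 22.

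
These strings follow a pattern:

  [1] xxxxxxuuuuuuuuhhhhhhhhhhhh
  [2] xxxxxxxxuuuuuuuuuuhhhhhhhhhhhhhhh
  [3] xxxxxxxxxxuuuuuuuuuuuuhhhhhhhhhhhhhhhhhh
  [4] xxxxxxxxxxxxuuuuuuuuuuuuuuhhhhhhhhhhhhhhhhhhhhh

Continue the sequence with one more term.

xxxxxxxxxxxxxxuuuuuuuuuuuuuuuuhhhhhhhhhhhhhhhhhhhhhhhh

Term n consists of 2n x's, followed by 2n+2 u's, followed by 3n+3 h's, where the shown terms are n = 3, 4, 5, 6.
For the next term, n = 7, so the run lengths are 14, 16, 24.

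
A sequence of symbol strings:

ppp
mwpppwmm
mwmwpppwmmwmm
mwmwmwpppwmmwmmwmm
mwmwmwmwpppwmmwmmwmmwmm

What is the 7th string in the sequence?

s(k+1) = mw·s(k)·wmm, so each term gains mw as a prefix and wmm as a suffix.
From mwmwmwmwpppwmmwmmwmmwmm, 2 further steps: mwmwmwmwpppwmmwmmwmmwmm → mwmwmwmwmwpppwmmwmmwmmwmmwmm → (answer).

mwmwmwmwmwmwpppwmmwmmwmmwmmwmmwmm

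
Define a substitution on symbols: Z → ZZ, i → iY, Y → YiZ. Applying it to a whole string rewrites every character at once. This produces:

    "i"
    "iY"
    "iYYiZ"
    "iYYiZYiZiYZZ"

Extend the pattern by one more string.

Expanding iYYiZYiZiYZZ: i→iY, Y→YiZ, Y→YiZ, i→iY, Z→ZZ, Y→YiZ, i→iY, Z→ZZ, i→iY, Y→YiZ, Z→ZZ, Z→ZZ. Concatenated: iY YiZ YiZ iY ZZ YiZ iY ZZ iY YiZ ZZ ZZ.

iYYiZYiZiYZZYiZiYZZiYYiZZZZZ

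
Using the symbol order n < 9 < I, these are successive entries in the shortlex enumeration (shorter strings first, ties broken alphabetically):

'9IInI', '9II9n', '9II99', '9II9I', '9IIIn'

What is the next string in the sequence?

9III9

Treat 9IIIn as a base-3 numeral over the given alphabet and add one, carrying through any trailing I's.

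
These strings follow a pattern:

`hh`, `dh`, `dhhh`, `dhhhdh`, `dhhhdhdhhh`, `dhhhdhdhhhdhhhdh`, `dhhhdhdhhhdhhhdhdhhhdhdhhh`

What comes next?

dhhhdhdhhhdhhhdhdhhhdhdhhhdhhhdhdhhhdhhhdh

Each term (from the third on) is the previous term followed by the one before it: term 3 = dh·hh = dhhh.
Continuing: dhhhdhdhhhdhhhdhdhhhdhdhhh · dhhhdhdhhhdhhhdh gives term 8.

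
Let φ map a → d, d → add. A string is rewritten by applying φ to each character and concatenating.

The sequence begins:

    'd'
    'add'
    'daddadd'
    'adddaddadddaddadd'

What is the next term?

daddaddadddaddadddaddaddadddaddadddaddadd

Replace each of the 17 characters of adddaddadddaddadd in place — d add add add d add add d add add add d add add d add add — and concatenate.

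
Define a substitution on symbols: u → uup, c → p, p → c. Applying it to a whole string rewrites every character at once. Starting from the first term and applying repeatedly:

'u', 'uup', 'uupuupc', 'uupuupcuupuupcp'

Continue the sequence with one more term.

Applying the rule to each of the 15 symbols of uupuupcuupuupcp gives the pieces uup uup c uup uup c p uup uup c uup uup c p c, which concatenate to the answer.

uupuupcuupuupcpuupuupcuupuupcpc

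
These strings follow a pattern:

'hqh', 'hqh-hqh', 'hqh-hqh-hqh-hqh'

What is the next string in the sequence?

Each string is two copies of the previous one joined by '-'.
One more doubling of hqh-hqh-hqh-hqh gives the answer.

hqh-hqh-hqh-hqh-hqh-hqh-hqh-hqh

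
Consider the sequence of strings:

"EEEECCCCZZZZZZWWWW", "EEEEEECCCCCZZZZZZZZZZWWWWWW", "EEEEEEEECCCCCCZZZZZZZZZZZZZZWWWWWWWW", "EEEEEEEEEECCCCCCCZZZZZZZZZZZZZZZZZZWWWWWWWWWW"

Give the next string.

Term n consists of 2n E's, followed by n+2 C's, followed by 4n-2 Z's, followed by 2n W's, where the shown terms are n = 2, 3, 4, 5.
For the next term, n = 6, so the run lengths are 12, 8, 22, 12.

EEEEEEEEEEEECCCCCCCCZZZZZZZZZZZZZZZZZZZZZZWWWWWWWWWWWW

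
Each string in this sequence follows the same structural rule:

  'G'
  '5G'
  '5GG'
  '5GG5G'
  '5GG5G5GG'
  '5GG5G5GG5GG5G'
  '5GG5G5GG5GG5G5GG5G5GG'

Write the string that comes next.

5GG5G5GG5GG5G5GG5G5GG5GG5G5GG5GG5G

From term 3 onward, concatenate the last term with the second-to-last: 5G·G = 5GG, 5GG·5G = 5GG5G, …
Continuing: 5GG5G5GG5GG5G5GG5G5GG · 5GG5G5GG5GG5G gives term 8.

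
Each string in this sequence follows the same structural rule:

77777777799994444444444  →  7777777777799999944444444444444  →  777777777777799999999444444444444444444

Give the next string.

The n-th term is 2n+3 7's then 2n-2 9's then 4n-2 4's, where the shown terms are n = 3, 4, 5.
For the next term, n = 6, so the run lengths are 15, 10, 22.

77777777777777799999999994444444444444444444444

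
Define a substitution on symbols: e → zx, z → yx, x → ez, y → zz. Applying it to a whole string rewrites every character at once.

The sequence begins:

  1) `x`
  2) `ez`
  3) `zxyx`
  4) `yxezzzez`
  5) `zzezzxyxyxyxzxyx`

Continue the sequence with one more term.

Applying the rule to each of the 16 symbols of zzezzxyxyxyxzxyx gives the pieces yx yx zx yx yx ez zz ez zz ez zz ez yx ez zz ez, which concatenate to the answer.

yxyxzxyxyxezzzezzzezzzezyxezzzez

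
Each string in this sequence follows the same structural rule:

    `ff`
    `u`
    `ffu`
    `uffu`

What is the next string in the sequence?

ffuuffu

This is a Fibonacci-style word recurrence s(k) = s(k−2)·s(k−1): e.g. ff·u = ffu.
The next term joins ffu and uffu.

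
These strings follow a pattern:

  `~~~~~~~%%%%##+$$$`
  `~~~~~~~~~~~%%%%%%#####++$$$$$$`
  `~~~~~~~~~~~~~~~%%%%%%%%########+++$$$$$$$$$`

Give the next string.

The n-th term is 4n+3 ~'s then 2n+2 %'s then 3n-1 #'s then n +'s then 3n $'s (n = 1, 2, …).
For the next term, n = 4, so the run lengths are 19, 10, 11, 4, 12.

~~~~~~~~~~~~~~~~~~~%%%%%%%%%%###########++++$$$$$$$$$$$$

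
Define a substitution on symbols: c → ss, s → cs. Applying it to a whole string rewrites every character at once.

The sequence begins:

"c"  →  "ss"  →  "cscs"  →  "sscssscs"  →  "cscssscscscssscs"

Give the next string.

Rewriting the 16 symbols of cscssscscscssscs one by one yields ss cs ss cs cs cs ss cs ss cs ss cs cs cs ss cs; concatenated:

sscssscscscssscssscssscscscssscs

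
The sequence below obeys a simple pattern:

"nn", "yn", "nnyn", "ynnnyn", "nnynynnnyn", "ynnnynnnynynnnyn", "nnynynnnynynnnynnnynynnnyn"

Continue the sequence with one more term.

Each term (from the third on) is the two preceding terms concatenated in order: term 3 = nn·yn = nnyn.
Continuing: ynnnynnnynynnnyn · nnynynnnynynnnynnnynynnnyn gives term 8.

ynnnynnnynynnnynnnynynnnynynnnynnnynynnnyn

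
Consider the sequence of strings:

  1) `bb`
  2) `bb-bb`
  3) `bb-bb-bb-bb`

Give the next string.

bb-bb-bb-bb-bb-bb-bb-bb

s(k+1) = s(k)·-·s(k) — each term doubles the last with '-' between the halves.
So the next term is two copies of bb-bb-bb-bb with '-' between the halves.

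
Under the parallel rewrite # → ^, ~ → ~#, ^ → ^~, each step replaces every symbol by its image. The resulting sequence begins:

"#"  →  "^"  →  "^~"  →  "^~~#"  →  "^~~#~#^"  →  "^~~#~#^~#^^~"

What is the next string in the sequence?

Expanding ^~~#~#^~#^^~: ^→^~, ~→~#, ~→~#, #→^, ~→~#, #→^, ^→^~, ~→~#, #→^, ^→^~, ^→^~, ~→~#. Concatenated: ^~ ~# ~# ^ ~# ^ ^~ ~# ^ ^~ ^~ ~#.

^~~#~#^~#^^~~#^^~^~~#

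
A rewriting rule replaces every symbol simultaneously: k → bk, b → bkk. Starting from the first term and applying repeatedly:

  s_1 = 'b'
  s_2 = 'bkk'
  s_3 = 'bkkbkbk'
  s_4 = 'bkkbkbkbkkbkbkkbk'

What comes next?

bkkbkbkbkkbkbkkbkbkkbkbkbkkbkbkkbkbkbkkbk

φ(bkkbkbkbkkbkbkkbk) expands symbol-by-symbol to bkk bk bk bkk bk bkk bk bkk bk bk bkk bk bkk bk bk bkk bk; joining the 17 pieces gives the next term.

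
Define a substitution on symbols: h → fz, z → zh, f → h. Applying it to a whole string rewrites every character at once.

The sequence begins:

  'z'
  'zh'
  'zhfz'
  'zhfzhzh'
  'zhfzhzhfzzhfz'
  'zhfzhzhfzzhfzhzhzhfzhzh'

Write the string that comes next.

Replace each of the 23 characters of zhfzhzhfzzhfzhzhzhfzhzh in place — zh fz h zh fz zh fz h zh zh fz h zh fz zh fz zh fz h zh fz zh fz — and concatenate.

zhfzhzhfzzhfzhzhzhfzhzhfzzhfzzhfzhzhfzzhfz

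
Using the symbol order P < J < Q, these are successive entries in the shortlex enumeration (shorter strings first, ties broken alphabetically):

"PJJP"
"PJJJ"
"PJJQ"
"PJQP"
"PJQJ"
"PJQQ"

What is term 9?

PQPQ

Continuing the enumeration 3 steps past PJQQ: PJQQ → PQPP → PQPJ → (answer).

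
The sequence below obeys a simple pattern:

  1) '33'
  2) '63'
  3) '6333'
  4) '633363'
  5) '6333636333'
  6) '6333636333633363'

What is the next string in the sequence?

This is a Fibonacci-style word recurrence s(k) = s(k−1)·s(k−2): e.g. 63·33 = 6333.
The next term joins 6333636333633363 and 6333636333.

63336363336333636333636333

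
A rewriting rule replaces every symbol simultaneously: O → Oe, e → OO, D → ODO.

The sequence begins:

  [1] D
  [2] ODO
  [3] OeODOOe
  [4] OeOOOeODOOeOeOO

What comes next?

OeOOOeOeOeOOOeODOOeOeOOOeOOOeOe

Replace each of the 15 characters of OeOOOeODOOeOeOO in place — Oe OO Oe Oe Oe OO Oe ODO Oe Oe OO Oe OO Oe Oe — and concatenate.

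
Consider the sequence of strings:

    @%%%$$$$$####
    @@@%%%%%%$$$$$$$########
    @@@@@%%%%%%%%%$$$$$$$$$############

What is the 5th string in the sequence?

@@@@@@@@@%%%%%%%%%%%%%%%$$$$$$$$$$$$$####################

The n-th term is 2n-1 @'s then 3n %'s then 2n+3 $'s then 4n #'s (n = 1, 2, …).
At n = 5 the blocks have lengths 9, 15, 13, 20.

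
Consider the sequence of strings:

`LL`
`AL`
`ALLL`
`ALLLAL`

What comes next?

ALLLALALLL

From term 3 onward, concatenate the last term with the second-to-last: AL·LL = ALLL, ALLL·AL = ALLLAL, …
Continuing: ALLLAL · ALLL gives term 5.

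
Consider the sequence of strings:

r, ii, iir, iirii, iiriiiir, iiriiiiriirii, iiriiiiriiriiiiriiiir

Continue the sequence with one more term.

Each term (from the third on) is the previous term followed by the one before it: term 3 = ii·r = iir.
Continuing: iiriiiiriiriiiiriiiir · iiriiiiriirii gives term 8.

iiriiiiriiriiiiriiiiriiriiiiriirii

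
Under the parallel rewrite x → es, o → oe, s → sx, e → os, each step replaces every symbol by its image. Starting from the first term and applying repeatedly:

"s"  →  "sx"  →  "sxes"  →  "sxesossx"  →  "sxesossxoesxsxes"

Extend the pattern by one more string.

sxesossxoesxsxesoeossxessxesossx

φ(sxesossxoesxsxes) expands symbol-by-symbol to sx es os sx oe sx sx es oe os sx es sx es os sx; joining the 16 pieces gives the next term.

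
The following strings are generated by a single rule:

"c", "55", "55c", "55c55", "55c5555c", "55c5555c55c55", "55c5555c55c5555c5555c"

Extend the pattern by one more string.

This is a Fibonacci-style word recurrence s(k) = s(k−1)·s(k−2): e.g. 55·c = 55c.
Continuing: 55c5555c55c5555c5555c · 55c5555c55c55 gives term 8.

55c5555c55c5555c5555c55c5555c55c55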